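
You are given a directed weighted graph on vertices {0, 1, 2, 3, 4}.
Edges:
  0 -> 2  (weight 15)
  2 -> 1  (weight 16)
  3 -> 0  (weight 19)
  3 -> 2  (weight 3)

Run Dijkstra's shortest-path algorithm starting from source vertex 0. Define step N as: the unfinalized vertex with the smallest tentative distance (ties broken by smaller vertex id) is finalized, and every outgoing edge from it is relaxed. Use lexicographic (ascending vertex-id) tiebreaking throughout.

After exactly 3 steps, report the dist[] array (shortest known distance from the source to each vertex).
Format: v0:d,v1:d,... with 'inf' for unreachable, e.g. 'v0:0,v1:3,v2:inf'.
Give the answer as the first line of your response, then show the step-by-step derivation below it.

v0:0,v1:31,v2:15,v3:inf,v4:inf

step 1: dist = v0:0,v1:inf,v2:15,v3:inf,v4:inf
step 2: dist = v0:0,v1:31,v2:15,v3:inf,v4:inf
step 3: dist = v0:0,v1:31,v2:15,v3:inf,v4:inf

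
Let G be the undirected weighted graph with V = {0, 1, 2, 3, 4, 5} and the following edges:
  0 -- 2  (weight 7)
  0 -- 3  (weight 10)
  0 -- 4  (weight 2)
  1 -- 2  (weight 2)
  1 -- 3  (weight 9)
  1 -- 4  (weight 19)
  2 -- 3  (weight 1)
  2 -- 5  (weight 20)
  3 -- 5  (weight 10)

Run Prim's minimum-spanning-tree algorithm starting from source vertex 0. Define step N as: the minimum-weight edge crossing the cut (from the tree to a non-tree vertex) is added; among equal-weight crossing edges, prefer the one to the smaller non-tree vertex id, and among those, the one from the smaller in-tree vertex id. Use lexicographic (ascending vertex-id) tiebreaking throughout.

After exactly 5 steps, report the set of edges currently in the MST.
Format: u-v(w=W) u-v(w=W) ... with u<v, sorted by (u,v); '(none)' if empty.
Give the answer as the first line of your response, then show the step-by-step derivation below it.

0-2(w=7) 0-4(w=2) 1-2(w=2) 2-3(w=1) 3-5(w=10)

step 1: add edge 0-4 (w=2); MST = {0-4(w=2)}
step 2: add edge 0-2 (w=7); MST = {0-2(w=7) 0-4(w=2)}
step 3: add edge 2-3 (w=1); MST = {0-2(w=7) 0-4(w=2) 2-3(w=1)}
step 4: add edge 1-2 (w=2); MST = {0-2(w=7) 0-4(w=2) 1-2(w=2) 2-3(w=1)}
step 5: add edge 3-5 (w=10); MST = {0-2(w=7) 0-4(w=2) 1-2(w=2) 2-3(w=1) 3-5(w=10)}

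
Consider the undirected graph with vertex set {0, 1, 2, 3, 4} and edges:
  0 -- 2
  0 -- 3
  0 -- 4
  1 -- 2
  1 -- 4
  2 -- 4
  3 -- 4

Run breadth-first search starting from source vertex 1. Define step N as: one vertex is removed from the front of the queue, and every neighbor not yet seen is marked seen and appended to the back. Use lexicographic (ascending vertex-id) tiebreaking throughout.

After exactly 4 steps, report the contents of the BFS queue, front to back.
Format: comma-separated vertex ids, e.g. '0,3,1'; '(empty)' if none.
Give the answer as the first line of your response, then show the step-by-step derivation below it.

3

step 1: dequeue 1; queue=[2,4]; order=1
step 2: dequeue 2; queue=[4,0]; order=1,2
step 3: dequeue 4; queue=[0,3]; order=1,2,4
step 4: dequeue 0; queue=[3]; order=1,2,4,0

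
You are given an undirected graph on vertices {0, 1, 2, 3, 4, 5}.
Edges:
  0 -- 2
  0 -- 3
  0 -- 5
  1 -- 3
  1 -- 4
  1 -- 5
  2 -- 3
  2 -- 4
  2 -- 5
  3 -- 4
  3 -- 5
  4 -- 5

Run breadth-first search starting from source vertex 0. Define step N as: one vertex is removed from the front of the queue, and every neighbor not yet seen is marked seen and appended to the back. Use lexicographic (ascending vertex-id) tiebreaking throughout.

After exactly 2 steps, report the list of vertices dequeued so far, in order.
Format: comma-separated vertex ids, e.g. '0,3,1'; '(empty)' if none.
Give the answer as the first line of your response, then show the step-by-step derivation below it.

0,2

step 1: dequeue 0; queue=[2,3,5]; order=0
step 2: dequeue 2; queue=[3,5,4]; order=0,2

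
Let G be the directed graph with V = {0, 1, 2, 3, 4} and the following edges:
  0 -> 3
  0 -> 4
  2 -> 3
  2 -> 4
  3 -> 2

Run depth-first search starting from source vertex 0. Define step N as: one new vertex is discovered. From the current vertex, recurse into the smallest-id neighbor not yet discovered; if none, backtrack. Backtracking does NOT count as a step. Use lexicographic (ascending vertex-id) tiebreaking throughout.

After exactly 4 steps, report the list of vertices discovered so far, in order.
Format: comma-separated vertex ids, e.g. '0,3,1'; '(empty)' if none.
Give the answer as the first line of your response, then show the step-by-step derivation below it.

0,3,2,4

step 1: discover 0; path=0; order=0
step 2: discover 3; path=0>3; order=0,3
step 3: discover 2; path=0>3>2; order=0,3,2
step 4: discover 4; path=0>3>2>4; order=0,3,2,4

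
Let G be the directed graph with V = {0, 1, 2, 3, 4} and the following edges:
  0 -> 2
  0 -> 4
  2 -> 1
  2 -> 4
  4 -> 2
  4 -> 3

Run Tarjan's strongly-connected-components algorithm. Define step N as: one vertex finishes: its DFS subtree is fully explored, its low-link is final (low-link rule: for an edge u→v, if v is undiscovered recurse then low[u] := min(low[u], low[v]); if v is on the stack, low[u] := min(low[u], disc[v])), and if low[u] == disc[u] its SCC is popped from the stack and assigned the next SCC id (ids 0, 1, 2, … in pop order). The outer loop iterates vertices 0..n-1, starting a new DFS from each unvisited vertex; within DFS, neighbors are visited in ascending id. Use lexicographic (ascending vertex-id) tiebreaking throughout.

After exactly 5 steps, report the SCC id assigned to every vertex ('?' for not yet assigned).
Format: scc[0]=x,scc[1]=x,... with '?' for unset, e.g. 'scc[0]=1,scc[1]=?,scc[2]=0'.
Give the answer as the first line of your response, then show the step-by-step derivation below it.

scc[0]=3,scc[1]=0,scc[2]=2,scc[3]=1,scc[4]=2

step 1: low=(low[0]=0,low[1]=2,low[2]=1,low[3]=?,low[4]=?); scc=(scc[0]=?,scc[1]=0,scc[2]=?,scc[3]=?,scc[4]=?)
step 2: low=(low[0]=0,low[1]=2,low[2]=1,low[3]=4,low[4]=1); scc=(scc[0]=?,scc[1]=0,scc[2]=?,scc[3]=1,scc[4]=?)
step 3: low=(low[0]=0,low[1]=2,low[2]=1,low[3]=4,low[4]=1); scc=(scc[0]=?,scc[1]=0,scc[2]=?,scc[3]=1,scc[4]=?)
step 4: low=(low[0]=0,low[1]=2,low[2]=1,low[3]=4,low[4]=1); scc=(scc[0]=?,scc[1]=0,scc[2]=2,scc[3]=1,scc[4]=2)
step 5: low=(low[0]=0,low[1]=2,low[2]=1,low[3]=4,low[4]=1); scc=(scc[0]=3,scc[1]=0,scc[2]=2,scc[3]=1,scc[4]=2)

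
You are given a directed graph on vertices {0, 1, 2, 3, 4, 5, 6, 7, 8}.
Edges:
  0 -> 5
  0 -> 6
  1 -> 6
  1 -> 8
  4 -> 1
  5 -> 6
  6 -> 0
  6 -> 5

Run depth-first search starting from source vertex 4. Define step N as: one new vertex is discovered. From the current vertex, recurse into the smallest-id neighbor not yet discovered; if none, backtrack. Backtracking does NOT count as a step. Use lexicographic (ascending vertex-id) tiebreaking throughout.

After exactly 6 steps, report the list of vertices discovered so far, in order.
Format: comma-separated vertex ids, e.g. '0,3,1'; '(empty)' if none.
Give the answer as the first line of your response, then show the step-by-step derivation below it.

4,1,6,0,5,8

step 1: discover 4; path=4; order=4
step 2: discover 1; path=4>1; order=4,1
step 3: discover 6; path=4>1>6; order=4,1,6
step 4: discover 0; path=4>1>6>0; order=4,1,6,0
step 5: discover 5; path=4>1>6>0>5; order=4,1,6,0,5
step 6: discover 8; path=4>1>8; order=4,1,6,0,5,8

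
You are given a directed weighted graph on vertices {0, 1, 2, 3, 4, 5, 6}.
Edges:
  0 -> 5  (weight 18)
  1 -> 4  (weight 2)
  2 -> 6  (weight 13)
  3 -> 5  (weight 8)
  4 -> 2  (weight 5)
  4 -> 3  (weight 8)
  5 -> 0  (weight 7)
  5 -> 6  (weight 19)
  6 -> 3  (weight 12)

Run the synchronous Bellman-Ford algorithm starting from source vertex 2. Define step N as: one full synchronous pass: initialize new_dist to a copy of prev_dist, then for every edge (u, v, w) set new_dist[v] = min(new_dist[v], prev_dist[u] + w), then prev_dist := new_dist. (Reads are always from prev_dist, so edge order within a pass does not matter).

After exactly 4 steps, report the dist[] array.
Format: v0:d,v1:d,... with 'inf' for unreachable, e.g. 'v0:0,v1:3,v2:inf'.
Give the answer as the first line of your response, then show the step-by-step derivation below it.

v0:40,v1:inf,v2:0,v3:25,v4:inf,v5:33,v6:13

step 1: dist = v0:inf,v1:inf,v2:0,v3:inf,v4:inf,v5:inf,v6:13
step 2: dist = v0:inf,v1:inf,v2:0,v3:25,v4:inf,v5:inf,v6:13
step 3: dist = v0:inf,v1:inf,v2:0,v3:25,v4:inf,v5:33,v6:13
step 4: dist = v0:40,v1:inf,v2:0,v3:25,v4:inf,v5:33,v6:13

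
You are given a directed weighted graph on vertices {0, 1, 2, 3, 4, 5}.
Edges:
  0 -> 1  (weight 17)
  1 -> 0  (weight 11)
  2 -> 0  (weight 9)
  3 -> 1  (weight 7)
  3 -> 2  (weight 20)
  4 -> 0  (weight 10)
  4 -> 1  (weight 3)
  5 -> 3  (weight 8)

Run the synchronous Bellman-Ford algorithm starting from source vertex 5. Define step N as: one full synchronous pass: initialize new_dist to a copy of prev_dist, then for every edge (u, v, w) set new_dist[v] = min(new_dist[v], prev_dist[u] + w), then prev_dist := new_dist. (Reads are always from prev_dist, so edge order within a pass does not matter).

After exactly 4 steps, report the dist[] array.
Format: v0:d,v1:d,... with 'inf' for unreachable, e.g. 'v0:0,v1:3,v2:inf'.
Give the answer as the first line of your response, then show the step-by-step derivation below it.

v0:26,v1:15,v2:28,v3:8,v4:inf,v5:0

step 1: dist = v0:inf,v1:inf,v2:inf,v3:8,v4:inf,v5:0
step 2: dist = v0:inf,v1:15,v2:28,v3:8,v4:inf,v5:0
step 3: dist = v0:26,v1:15,v2:28,v3:8,v4:inf,v5:0
step 4: dist = v0:26,v1:15,v2:28,v3:8,v4:inf,v5:0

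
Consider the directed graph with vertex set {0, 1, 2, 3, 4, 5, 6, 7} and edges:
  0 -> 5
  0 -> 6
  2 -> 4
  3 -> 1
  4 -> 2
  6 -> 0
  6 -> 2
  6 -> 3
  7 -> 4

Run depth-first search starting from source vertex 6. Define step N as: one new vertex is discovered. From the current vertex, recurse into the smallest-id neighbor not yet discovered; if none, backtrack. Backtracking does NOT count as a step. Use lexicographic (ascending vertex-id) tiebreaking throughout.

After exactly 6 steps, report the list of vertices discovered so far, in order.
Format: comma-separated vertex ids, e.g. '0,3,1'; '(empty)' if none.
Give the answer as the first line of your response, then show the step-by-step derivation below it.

6,0,5,2,4,3

step 1: discover 6; path=6; order=6
step 2: discover 0; path=6>0; order=6,0
step 3: discover 5; path=6>0>5; order=6,0,5
step 4: discover 2; path=6>2; order=6,0,5,2
step 5: discover 4; path=6>2>4; order=6,0,5,2,4
step 6: discover 3; path=6>3; order=6,0,5,2,4,3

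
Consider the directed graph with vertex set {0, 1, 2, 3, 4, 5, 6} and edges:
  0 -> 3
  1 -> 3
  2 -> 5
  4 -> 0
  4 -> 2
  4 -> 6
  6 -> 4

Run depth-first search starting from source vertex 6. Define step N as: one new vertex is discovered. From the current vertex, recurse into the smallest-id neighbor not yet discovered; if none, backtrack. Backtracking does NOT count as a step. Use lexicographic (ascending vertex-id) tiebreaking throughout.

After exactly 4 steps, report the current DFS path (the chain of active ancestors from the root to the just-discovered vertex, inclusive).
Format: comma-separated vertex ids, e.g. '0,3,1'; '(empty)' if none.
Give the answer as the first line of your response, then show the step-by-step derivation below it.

6,4,0,3

step 1: discover 6; path=6; order=6
step 2: discover 4; path=6>4; order=6,4
step 3: discover 0; path=6>4>0; order=6,4,0
step 4: discover 3; path=6>4>0>3; order=6,4,0,3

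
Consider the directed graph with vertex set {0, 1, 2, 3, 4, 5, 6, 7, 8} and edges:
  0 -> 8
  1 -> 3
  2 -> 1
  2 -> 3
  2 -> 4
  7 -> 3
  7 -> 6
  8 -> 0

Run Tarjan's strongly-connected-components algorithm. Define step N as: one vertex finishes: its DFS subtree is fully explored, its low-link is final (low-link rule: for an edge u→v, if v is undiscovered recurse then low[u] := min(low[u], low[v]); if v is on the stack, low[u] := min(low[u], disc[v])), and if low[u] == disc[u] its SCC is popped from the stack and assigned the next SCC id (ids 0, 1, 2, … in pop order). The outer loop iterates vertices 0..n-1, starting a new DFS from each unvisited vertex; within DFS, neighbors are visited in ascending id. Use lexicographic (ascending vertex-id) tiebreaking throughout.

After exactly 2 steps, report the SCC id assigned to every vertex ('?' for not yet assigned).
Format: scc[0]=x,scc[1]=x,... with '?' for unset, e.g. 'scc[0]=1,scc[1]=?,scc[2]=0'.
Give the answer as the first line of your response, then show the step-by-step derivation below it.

scc[0]=0,scc[1]=?,scc[2]=?,scc[3]=?,scc[4]=?,scc[5]=?,scc[6]=?,scc[7]=?,scc[8]=0

step 1: low=(low[0]=0,low[1]=?,low[2]=?,low[3]=?,low[4]=?,low[5]=?,low[6]=?,low[7]=?,low[8]=0); scc=(scc[0]=?,scc[1]=?,scc[2]=?,scc[3]=?,scc[4]=?,scc[5]=?,scc[6]=?,scc[7]=?,scc[8]=?)
step 2: low=(low[0]=0,low[1]=?,low[2]=?,low[3]=?,low[4]=?,low[5]=?,low[6]=?,low[7]=?,low[8]=0); scc=(scc[0]=0,scc[1]=?,scc[2]=?,scc[3]=?,scc[4]=?,scc[5]=?,scc[6]=?,scc[7]=?,scc[8]=0)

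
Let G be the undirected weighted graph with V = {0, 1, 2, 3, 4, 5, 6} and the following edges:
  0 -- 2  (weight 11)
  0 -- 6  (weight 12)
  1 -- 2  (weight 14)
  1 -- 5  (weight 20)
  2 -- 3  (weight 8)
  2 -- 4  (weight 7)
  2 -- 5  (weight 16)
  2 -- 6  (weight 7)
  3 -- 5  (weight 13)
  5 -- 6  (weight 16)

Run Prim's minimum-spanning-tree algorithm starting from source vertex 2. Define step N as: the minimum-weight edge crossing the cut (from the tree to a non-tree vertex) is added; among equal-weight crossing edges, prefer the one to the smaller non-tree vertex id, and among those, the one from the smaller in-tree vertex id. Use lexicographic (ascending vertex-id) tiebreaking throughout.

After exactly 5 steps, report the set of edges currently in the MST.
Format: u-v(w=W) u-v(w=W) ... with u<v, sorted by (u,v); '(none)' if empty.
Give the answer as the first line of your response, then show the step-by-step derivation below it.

0-2(w=11) 2-3(w=8) 2-4(w=7) 2-6(w=7) 3-5(w=13)

step 1: add edge 2-4 (w=7); MST = {2-4(w=7)}
step 2: add edge 2-6 (w=7); MST = {2-4(w=7) 2-6(w=7)}
step 3: add edge 2-3 (w=8); MST = {2-3(w=8) 2-4(w=7) 2-6(w=7)}
step 4: add edge 0-2 (w=11); MST = {0-2(w=11) 2-3(w=8) 2-4(w=7) 2-6(w=7)}
step 5: add edge 3-5 (w=13); MST = {0-2(w=11) 2-3(w=8) 2-4(w=7) 2-6(w=7) 3-5(w=13)}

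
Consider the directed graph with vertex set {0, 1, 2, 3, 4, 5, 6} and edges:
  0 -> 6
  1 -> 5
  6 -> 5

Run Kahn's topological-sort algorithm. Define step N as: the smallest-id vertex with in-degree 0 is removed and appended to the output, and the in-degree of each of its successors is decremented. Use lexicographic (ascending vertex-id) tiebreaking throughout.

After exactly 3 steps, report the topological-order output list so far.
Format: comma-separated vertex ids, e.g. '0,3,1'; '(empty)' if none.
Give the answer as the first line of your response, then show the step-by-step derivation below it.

0,1,2

step 1: output 0; order=[0]; indeg=(0,0,0,0,0,2,0)
step 2: output 1; order=[0,1]; indeg=(0,0,0,0,0,1,0)
step 3: output 2; order=[0,1,2]; indeg=(0,0,0,0,0,1,0)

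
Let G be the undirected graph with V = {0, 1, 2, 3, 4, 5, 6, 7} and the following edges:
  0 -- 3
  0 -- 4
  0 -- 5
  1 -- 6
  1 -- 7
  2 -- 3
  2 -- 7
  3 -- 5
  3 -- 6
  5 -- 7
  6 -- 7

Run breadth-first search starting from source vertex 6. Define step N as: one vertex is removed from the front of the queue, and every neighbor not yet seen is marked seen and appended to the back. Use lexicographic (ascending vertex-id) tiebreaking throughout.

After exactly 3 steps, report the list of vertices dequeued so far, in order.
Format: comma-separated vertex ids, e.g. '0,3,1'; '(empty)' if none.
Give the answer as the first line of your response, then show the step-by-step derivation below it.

6,1,3

step 1: dequeue 6; queue=[1,3,7]; order=6
step 2: dequeue 1; queue=[3,7]; order=6,1
step 3: dequeue 3; queue=[7,0,2,5]; order=6,1,3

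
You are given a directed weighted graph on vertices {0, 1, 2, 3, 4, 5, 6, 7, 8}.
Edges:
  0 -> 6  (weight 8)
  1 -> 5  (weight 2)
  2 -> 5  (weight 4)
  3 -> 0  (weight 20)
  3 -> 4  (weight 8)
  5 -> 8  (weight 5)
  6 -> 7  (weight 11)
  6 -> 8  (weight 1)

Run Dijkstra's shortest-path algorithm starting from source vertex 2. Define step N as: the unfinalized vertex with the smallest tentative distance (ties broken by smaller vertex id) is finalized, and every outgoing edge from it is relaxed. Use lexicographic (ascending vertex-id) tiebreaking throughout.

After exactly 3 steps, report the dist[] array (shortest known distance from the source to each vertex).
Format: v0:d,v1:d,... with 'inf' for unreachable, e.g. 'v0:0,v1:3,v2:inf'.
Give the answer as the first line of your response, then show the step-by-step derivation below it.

v0:inf,v1:inf,v2:0,v3:inf,v4:inf,v5:4,v6:inf,v7:inf,v8:9

step 1: dist = v0:inf,v1:inf,v2:0,v3:inf,v4:inf,v5:4,v6:inf,v7:inf,v8:inf
step 2: dist = v0:inf,v1:inf,v2:0,v3:inf,v4:inf,v5:4,v6:inf,v7:inf,v8:9
step 3: dist = v0:inf,v1:inf,v2:0,v3:inf,v4:inf,v5:4,v6:inf,v7:inf,v8:9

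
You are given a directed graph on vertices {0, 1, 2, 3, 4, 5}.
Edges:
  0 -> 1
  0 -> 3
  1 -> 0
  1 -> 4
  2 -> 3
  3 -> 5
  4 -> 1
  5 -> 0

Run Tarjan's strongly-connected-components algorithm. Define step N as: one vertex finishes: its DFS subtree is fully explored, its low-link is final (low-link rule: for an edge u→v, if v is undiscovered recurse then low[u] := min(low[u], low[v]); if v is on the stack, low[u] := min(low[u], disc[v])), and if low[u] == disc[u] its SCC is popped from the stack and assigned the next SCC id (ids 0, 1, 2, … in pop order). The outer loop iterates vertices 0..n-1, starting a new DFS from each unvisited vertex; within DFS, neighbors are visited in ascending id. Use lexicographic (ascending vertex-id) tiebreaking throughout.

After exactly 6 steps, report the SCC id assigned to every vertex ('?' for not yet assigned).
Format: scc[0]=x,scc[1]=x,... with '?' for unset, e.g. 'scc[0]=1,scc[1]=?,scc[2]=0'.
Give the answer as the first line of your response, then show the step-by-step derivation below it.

scc[0]=0,scc[1]=0,scc[2]=1,scc[3]=0,scc[4]=0,scc[5]=0

step 1: low=(low[0]=0,low[1]=0,low[2]=?,low[3]=?,low[4]=1,low[5]=?); scc=(scc[0]=?,scc[1]=?,scc[2]=?,scc[3]=?,scc[4]=?,scc[5]=?)
step 2: low=(low[0]=0,low[1]=0,low[2]=?,low[3]=?,low[4]=1,low[5]=?); scc=(scc[0]=?,scc[1]=?,scc[2]=?,scc[3]=?,scc[4]=?,scc[5]=?)
step 3: low=(low[0]=0,low[1]=0,low[2]=?,low[3]=3,low[4]=1,low[5]=0); scc=(scc[0]=?,scc[1]=?,scc[2]=?,scc[3]=?,scc[4]=?,scc[5]=?)
step 4: low=(low[0]=0,low[1]=0,low[2]=?,low[3]=0,low[4]=1,low[5]=0); scc=(scc[0]=?,scc[1]=?,scc[2]=?,scc[3]=?,scc[4]=?,scc[5]=?)
step 5: low=(low[0]=0,low[1]=0,low[2]=?,low[3]=0,low[4]=1,low[5]=0); scc=(scc[0]=0,scc[1]=0,scc[2]=?,scc[3]=0,scc[4]=0,scc[5]=0)
step 6: low=(low[0]=0,low[1]=0,low[2]=5,low[3]=0,low[4]=1,low[5]=0); scc=(scc[0]=0,scc[1]=0,scc[2]=1,scc[3]=0,scc[4]=0,scc[5]=0)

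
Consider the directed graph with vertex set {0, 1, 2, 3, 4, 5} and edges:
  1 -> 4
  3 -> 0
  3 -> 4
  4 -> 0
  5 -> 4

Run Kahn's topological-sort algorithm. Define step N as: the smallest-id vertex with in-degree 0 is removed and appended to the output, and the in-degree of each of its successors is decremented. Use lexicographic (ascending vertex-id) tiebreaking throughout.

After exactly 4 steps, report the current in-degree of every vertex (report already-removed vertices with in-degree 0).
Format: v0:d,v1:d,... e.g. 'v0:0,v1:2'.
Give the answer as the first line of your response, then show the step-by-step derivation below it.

v0:1,v1:0,v2:0,v3:0,v4:0,v5:0

step 1: output 1; order=[1]; indeg=(2,0,0,0,2,0)
step 2: output 2; order=[1,2]; indeg=(2,0,0,0,2,0)
step 3: output 3; order=[1,2,3]; indeg=(1,0,0,0,1,0)
step 4: output 5; order=[1,2,3,5]; indeg=(1,0,0,0,0,0)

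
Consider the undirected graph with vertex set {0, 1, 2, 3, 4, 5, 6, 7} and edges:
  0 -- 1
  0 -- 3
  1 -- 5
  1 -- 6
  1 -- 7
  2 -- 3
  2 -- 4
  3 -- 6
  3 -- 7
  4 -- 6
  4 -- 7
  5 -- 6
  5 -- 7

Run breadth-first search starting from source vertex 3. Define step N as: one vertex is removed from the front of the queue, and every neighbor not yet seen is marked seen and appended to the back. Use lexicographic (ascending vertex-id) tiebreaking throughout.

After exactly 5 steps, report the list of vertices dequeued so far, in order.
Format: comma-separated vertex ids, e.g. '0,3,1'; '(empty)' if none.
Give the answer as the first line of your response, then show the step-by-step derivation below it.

3,0,2,6,7

step 1: dequeue 3; queue=[0,2,6,7]; order=3
step 2: dequeue 0; queue=[2,6,7,1]; order=3,0
step 3: dequeue 2; queue=[6,7,1,4]; order=3,0,2
step 4: dequeue 6; queue=[7,1,4,5]; order=3,0,2,6
step 5: dequeue 7; queue=[1,4,5]; order=3,0,2,6,7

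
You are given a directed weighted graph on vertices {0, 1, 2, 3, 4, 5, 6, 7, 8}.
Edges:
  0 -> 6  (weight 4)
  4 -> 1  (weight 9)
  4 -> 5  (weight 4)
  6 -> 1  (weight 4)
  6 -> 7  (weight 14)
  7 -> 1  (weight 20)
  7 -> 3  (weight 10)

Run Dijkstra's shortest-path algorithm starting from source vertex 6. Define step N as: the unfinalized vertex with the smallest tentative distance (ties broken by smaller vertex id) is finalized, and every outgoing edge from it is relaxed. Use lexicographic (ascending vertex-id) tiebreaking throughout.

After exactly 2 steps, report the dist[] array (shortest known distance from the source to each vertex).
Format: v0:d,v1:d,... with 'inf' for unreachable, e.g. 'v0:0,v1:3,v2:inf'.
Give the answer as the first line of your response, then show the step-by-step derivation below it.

v0:inf,v1:4,v2:inf,v3:inf,v4:inf,v5:inf,v6:0,v7:14,v8:inf

step 1: dist = v0:inf,v1:4,v2:inf,v3:inf,v4:inf,v5:inf,v6:0,v7:14,v8:inf
step 2: dist = v0:inf,v1:4,v2:inf,v3:inf,v4:inf,v5:inf,v6:0,v7:14,v8:inf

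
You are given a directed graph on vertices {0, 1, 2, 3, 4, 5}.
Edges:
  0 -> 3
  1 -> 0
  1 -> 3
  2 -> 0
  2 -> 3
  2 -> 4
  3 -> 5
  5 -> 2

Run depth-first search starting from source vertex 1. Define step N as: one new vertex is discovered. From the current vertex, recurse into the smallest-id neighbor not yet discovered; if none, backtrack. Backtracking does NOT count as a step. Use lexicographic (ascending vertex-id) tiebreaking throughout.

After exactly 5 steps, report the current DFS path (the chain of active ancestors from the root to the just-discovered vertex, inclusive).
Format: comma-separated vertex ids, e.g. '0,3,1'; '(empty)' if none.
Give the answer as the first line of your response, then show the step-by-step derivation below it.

1,0,3,5,2

step 1: discover 1; path=1; order=1
step 2: discover 0; path=1>0; order=1,0
step 3: discover 3; path=1>0>3; order=1,0,3
step 4: discover 5; path=1>0>3>5; order=1,0,3,5
step 5: discover 2; path=1>0>3>5>2; order=1,0,3,5,2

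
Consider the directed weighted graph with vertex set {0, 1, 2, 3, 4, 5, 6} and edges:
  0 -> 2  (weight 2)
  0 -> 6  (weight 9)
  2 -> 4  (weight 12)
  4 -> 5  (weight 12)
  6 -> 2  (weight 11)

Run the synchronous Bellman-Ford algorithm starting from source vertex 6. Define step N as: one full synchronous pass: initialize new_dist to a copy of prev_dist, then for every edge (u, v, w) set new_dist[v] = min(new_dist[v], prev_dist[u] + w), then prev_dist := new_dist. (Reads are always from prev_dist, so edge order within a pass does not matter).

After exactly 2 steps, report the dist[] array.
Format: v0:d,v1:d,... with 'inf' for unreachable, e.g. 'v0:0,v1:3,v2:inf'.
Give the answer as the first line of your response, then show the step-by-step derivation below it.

v0:inf,v1:inf,v2:11,v3:inf,v4:23,v5:inf,v6:0

step 1: dist = v0:inf,v1:inf,v2:11,v3:inf,v4:inf,v5:inf,v6:0
step 2: dist = v0:inf,v1:inf,v2:11,v3:inf,v4:23,v5:inf,v6:0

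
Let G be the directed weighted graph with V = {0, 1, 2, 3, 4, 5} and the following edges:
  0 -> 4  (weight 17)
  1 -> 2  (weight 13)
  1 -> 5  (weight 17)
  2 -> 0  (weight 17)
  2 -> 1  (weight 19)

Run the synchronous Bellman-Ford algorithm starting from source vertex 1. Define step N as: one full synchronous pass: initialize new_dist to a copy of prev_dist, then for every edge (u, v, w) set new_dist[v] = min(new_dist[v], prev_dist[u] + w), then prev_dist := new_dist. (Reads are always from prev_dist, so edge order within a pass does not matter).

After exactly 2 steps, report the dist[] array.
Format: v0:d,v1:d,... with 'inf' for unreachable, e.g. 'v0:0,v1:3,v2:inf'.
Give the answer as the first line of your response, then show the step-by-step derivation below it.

v0:30,v1:0,v2:13,v3:inf,v4:inf,v5:17

step 1: dist = v0:inf,v1:0,v2:13,v3:inf,v4:inf,v5:17
step 2: dist = v0:30,v1:0,v2:13,v3:inf,v4:inf,v5:17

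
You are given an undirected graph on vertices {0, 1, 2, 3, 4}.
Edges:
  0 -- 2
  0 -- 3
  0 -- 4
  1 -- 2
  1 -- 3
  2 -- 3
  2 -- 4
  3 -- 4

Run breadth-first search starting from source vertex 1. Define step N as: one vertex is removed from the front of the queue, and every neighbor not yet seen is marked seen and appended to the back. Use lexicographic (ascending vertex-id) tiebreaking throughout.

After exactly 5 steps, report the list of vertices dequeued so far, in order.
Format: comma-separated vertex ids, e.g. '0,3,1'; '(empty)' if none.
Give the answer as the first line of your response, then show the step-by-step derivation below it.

1,2,3,0,4

step 1: dequeue 1; queue=[2,3]; order=1
step 2: dequeue 2; queue=[3,0,4]; order=1,2
step 3: dequeue 3; queue=[0,4]; order=1,2,3
step 4: dequeue 0; queue=[4]; order=1,2,3,0
step 5: dequeue 4; queue=[(empty)]; order=1,2,3,0,4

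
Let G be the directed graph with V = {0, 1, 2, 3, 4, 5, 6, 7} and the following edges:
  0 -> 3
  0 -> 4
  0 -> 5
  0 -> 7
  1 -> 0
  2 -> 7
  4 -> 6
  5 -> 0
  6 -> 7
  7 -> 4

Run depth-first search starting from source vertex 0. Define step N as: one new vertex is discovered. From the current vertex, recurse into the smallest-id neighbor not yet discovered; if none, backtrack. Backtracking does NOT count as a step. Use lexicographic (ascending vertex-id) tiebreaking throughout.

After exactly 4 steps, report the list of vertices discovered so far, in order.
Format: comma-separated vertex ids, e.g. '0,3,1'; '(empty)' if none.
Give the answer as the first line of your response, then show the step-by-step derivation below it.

0,3,4,6

step 1: discover 0; path=0; order=0
step 2: discover 3; path=0>3; order=0,3
step 3: discover 4; path=0>4; order=0,3,4
step 4: discover 6; path=0>4>6; order=0,3,4,6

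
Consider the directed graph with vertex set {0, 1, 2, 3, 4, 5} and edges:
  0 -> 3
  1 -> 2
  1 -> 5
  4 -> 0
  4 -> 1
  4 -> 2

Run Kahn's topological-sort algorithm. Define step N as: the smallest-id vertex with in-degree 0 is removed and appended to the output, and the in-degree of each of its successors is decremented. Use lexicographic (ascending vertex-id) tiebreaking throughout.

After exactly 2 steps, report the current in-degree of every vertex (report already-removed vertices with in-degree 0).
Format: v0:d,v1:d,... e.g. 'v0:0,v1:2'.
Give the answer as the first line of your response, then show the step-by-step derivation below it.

v0:0,v1:0,v2:1,v3:0,v4:0,v5:1

step 1: output 4; order=[4]; indeg=(0,0,1,1,0,1)
step 2: output 0; order=[4,0]; indeg=(0,0,1,0,0,1)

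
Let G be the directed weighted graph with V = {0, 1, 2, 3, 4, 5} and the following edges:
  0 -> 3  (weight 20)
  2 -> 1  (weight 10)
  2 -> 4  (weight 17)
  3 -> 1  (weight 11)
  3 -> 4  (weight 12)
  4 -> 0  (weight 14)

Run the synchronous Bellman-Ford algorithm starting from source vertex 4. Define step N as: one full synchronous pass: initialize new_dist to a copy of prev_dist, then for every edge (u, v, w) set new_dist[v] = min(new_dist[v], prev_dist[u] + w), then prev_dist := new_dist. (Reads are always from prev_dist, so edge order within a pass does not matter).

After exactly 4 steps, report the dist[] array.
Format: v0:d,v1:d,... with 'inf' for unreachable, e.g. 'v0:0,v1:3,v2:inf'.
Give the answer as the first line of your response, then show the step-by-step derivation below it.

v0:14,v1:45,v2:inf,v3:34,v4:0,v5:inf

step 1: dist = v0:14,v1:inf,v2:inf,v3:inf,v4:0,v5:inf
step 2: dist = v0:14,v1:inf,v2:inf,v3:34,v4:0,v5:inf
step 3: dist = v0:14,v1:45,v2:inf,v3:34,v4:0,v5:inf
step 4: dist = v0:14,v1:45,v2:inf,v3:34,v4:0,v5:inf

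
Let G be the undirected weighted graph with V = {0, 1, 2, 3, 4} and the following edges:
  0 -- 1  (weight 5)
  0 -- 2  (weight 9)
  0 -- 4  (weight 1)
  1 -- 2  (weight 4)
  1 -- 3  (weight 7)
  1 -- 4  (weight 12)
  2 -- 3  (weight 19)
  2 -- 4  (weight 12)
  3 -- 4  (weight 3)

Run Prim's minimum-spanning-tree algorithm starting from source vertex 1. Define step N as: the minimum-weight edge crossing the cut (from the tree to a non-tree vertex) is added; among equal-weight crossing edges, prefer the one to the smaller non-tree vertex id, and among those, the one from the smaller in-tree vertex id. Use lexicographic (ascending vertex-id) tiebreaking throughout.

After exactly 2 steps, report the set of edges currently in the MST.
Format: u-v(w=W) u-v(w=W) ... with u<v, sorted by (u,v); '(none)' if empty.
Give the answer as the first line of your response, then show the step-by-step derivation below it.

0-1(w=5) 1-2(w=4)

step 1: add edge 1-2 (w=4); MST = {1-2(w=4)}
step 2: add edge 0-1 (w=5); MST = {0-1(w=5) 1-2(w=4)}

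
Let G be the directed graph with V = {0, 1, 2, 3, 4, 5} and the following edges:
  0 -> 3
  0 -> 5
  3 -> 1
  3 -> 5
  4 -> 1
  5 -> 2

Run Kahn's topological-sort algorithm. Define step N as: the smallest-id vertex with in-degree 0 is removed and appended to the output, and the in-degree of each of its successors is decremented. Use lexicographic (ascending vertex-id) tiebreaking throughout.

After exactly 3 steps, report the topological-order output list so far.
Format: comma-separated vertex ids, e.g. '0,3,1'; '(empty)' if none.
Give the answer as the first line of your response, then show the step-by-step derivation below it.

0,3,4

step 1: output 0; order=[0]; indeg=(0,2,1,0,0,1)
step 2: output 3; order=[0,3]; indeg=(0,1,1,0,0,0)
step 3: output 4; order=[0,3,4]; indeg=(0,0,1,0,0,0)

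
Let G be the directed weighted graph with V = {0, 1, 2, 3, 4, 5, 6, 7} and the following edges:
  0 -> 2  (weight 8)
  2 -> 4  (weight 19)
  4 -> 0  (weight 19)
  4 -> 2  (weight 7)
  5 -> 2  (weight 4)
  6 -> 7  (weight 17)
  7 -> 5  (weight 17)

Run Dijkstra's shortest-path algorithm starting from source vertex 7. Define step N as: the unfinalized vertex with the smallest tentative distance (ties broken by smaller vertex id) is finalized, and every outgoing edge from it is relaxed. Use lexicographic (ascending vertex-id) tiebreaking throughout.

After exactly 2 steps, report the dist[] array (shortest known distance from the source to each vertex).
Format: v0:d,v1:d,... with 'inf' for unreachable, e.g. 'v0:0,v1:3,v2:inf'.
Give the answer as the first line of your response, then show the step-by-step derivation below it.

v0:inf,v1:inf,v2:21,v3:inf,v4:inf,v5:17,v6:inf,v7:0

step 1: dist = v0:inf,v1:inf,v2:inf,v3:inf,v4:inf,v5:17,v6:inf,v7:0
step 2: dist = v0:inf,v1:inf,v2:21,v3:inf,v4:inf,v5:17,v6:inf,v7:0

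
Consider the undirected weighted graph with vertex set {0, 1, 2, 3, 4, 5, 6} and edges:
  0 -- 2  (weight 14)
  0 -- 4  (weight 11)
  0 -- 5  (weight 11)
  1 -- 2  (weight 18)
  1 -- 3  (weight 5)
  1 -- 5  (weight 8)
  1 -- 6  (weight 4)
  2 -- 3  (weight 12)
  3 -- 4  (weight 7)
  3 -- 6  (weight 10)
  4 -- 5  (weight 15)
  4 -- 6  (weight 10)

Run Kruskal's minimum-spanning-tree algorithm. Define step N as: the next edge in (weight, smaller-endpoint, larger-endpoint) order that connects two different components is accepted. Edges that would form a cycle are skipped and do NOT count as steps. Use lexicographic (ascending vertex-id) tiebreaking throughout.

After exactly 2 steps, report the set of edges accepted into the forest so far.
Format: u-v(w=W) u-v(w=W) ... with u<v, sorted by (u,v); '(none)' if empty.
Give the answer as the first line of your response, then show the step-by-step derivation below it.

1-3(w=5) 1-6(w=4)

step 1: add edge 1-6 (w=4); MST = {1-6(w=4)}
step 2: add edge 1-3 (w=5); MST = {1-3(w=5) 1-6(w=4)}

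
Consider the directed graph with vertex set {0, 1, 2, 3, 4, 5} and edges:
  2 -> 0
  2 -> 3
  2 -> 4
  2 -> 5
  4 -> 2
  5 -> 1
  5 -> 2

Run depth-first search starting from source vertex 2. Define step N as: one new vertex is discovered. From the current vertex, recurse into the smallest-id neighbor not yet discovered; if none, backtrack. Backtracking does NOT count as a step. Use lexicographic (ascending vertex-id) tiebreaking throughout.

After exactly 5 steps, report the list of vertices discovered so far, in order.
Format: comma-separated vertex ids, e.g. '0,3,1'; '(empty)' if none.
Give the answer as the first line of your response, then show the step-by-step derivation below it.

2,0,3,4,5

step 1: discover 2; path=2; order=2
step 2: discover 0; path=2>0; order=2,0
step 3: discover 3; path=2>3; order=2,0,3
step 4: discover 4; path=2>4; order=2,0,3,4
step 5: discover 5; path=2>5; order=2,0,3,4,5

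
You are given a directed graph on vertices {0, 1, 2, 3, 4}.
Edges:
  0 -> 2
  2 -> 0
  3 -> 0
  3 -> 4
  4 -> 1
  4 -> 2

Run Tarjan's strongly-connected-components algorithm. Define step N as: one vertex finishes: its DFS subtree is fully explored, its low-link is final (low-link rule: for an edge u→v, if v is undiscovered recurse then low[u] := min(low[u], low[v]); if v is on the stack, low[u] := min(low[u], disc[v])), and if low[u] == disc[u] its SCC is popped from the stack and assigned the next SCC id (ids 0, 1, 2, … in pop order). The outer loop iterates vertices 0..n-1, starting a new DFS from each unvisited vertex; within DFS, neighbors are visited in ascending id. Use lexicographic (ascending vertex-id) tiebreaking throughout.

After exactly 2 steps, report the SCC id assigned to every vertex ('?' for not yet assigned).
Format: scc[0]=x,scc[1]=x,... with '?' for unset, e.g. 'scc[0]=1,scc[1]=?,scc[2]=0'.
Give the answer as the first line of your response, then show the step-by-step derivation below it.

scc[0]=0,scc[1]=?,scc[2]=0,scc[3]=?,scc[4]=?

step 1: low=(low[0]=0,low[1]=?,low[2]=0,low[3]=?,low[4]=?); scc=(scc[0]=?,scc[1]=?,scc[2]=?,scc[3]=?,scc[4]=?)
step 2: low=(low[0]=0,low[1]=?,low[2]=0,low[3]=?,low[4]=?); scc=(scc[0]=0,scc[1]=?,scc[2]=0,scc[3]=?,scc[4]=?)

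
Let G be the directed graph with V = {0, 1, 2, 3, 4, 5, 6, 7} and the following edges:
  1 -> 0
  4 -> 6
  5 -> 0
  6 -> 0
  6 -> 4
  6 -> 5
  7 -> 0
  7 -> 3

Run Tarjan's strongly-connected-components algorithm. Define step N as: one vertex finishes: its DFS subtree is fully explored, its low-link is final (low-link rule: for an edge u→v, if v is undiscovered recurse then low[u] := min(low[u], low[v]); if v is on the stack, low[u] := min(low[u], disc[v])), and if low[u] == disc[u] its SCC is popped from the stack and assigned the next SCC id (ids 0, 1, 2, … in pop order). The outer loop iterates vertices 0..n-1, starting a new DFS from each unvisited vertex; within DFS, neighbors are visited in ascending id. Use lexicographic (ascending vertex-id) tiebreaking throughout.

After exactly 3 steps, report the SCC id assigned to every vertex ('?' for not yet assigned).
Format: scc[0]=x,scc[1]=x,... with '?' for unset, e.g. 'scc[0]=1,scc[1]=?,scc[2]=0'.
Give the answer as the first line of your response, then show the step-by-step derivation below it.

scc[0]=0,scc[1]=1,scc[2]=2,scc[3]=?,scc[4]=?,scc[5]=?,scc[6]=?,scc[7]=?

step 1: low=(low[0]=0,low[1]=?,low[2]=?,low[3]=?,low[4]=?,low[5]=?,low[6]=?,low[7]=?); scc=(scc[0]=0,scc[1]=?,scc[2]=?,scc[3]=?,scc[4]=?,scc[5]=?,scc[6]=?,scc[7]=?)
step 2: low=(low[0]=0,low[1]=1,low[2]=?,low[3]=?,low[4]=?,low[5]=?,low[6]=?,low[7]=?); scc=(scc[0]=0,scc[1]=1,scc[2]=?,scc[3]=?,scc[4]=?,scc[5]=?,scc[6]=?,scc[7]=?)
step 3: low=(low[0]=0,low[1]=1,low[2]=2,low[3]=?,low[4]=?,low[5]=?,low[6]=?,low[7]=?); scc=(scc[0]=0,scc[1]=1,scc[2]=2,scc[3]=?,scc[4]=?,scc[5]=?,scc[6]=?,scc[7]=?)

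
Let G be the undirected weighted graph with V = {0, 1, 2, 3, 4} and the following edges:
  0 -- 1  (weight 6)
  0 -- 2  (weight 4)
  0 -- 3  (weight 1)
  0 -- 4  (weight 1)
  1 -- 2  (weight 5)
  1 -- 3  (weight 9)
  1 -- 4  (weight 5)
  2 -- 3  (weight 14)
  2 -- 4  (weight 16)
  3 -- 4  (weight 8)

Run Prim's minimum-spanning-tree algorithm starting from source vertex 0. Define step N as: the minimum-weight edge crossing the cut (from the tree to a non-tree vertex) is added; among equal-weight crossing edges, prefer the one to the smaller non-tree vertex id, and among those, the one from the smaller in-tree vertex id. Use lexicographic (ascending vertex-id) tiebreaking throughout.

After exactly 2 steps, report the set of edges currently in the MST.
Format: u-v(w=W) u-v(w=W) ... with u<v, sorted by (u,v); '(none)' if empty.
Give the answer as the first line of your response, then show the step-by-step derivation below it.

0-3(w=1) 0-4(w=1)

step 1: add edge 0-3 (w=1); MST = {0-3(w=1)}
step 2: add edge 0-4 (w=1); MST = {0-3(w=1) 0-4(w=1)}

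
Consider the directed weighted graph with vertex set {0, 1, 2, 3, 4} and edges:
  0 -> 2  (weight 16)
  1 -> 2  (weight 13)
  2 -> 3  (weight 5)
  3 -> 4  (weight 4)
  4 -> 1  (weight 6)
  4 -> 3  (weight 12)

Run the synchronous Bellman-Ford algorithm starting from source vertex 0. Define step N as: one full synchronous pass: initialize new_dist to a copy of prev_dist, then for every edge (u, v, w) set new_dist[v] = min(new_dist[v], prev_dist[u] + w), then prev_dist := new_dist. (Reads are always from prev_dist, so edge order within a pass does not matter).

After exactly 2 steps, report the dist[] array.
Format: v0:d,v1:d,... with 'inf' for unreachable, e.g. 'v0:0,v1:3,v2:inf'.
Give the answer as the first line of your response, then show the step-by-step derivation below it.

v0:0,v1:inf,v2:16,v3:21,v4:inf

step 1: dist = v0:0,v1:inf,v2:16,v3:inf,v4:inf
step 2: dist = v0:0,v1:inf,v2:16,v3:21,v4:inf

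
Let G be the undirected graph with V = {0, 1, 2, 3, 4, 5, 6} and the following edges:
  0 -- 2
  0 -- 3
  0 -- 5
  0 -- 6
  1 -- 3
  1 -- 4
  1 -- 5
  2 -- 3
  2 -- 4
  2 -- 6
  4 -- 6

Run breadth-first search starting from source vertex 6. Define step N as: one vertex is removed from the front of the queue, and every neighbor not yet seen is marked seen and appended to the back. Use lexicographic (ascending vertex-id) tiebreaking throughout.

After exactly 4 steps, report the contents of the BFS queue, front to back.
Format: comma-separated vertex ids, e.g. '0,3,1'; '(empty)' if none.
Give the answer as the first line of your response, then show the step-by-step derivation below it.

3,5,1

step 1: dequeue 6; queue=[0,2,4]; order=6
step 2: dequeue 0; queue=[2,4,3,5]; order=6,0
step 3: dequeue 2; queue=[4,3,5]; order=6,0,2
step 4: dequeue 4; queue=[3,5,1]; order=6,0,2,4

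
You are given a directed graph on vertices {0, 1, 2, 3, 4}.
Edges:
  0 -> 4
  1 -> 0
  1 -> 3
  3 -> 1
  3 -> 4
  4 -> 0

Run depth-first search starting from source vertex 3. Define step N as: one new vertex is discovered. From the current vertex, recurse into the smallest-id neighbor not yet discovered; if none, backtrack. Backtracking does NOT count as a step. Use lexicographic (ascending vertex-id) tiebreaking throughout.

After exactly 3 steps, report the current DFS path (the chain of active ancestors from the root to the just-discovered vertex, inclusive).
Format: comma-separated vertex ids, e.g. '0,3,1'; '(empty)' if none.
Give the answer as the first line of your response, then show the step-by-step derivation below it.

3,1,0

step 1: discover 3; path=3; order=3
step 2: discover 1; path=3>1; order=3,1
step 3: discover 0; path=3>1>0; order=3,1,0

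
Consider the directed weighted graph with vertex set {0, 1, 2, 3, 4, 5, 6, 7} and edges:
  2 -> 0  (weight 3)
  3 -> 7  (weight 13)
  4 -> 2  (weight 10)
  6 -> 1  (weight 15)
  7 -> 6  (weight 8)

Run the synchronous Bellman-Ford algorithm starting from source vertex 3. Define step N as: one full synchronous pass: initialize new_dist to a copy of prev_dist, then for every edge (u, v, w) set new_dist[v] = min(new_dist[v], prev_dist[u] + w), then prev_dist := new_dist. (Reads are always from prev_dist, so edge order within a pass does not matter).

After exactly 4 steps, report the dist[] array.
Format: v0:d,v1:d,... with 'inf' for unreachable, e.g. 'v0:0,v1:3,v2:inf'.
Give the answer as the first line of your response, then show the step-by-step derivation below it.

v0:inf,v1:36,v2:inf,v3:0,v4:inf,v5:inf,v6:21,v7:13

step 1: dist = v0:inf,v1:inf,v2:inf,v3:0,v4:inf,v5:inf,v6:inf,v7:13
step 2: dist = v0:inf,v1:inf,v2:inf,v3:0,v4:inf,v5:inf,v6:21,v7:13
step 3: dist = v0:inf,v1:36,v2:inf,v3:0,v4:inf,v5:inf,v6:21,v7:13
step 4: dist = v0:inf,v1:36,v2:inf,v3:0,v4:inf,v5:inf,v6:21,v7:13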